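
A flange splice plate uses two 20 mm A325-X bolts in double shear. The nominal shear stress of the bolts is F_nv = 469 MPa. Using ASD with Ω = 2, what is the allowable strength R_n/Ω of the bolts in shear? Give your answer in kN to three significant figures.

A_b = π × 20² / 4 = 314.2 mm².
R_n = F_nv · A_b · n · n_s = 469 × 314.2 × 2 × 2 / 1000 = 589.4 kN.
Allowable strength R_n/Ω = 589.4 / 2 = 295 kN.

295 kN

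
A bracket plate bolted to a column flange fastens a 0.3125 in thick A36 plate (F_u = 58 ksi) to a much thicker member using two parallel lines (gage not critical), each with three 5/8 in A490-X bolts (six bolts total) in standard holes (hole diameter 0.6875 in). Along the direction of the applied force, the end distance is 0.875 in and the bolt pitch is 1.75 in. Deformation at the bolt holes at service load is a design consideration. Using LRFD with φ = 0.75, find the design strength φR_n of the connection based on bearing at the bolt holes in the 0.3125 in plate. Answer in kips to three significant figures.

Per bolt r_n = 1.2 l_c t F_u ≤ 2.4 d t F_u; upper limit = 2.4 × 0.625 × 0.3125 × 58 = 27.19 kips.
Edge bolt: l_c = 0.875 − 0.6875/2 = 0.5312 in → 1.2 × 0.5312 × 0.3125 × 58 = 11.55 → r_n = 11.55 kips.
Interior bolts: l_c = 1.75 − 0.6875 = 1.062 in → 1.2 × 1.062 × 0.3125 × 58 = 23.11 → r_n = 23.11 kips.
R_n = 2 × 11.55 + 4 × 23.11 = 115.5 kips.
Design strength φR_n = 0.75 × 115.5 = 86.7 kips.

86.7 kips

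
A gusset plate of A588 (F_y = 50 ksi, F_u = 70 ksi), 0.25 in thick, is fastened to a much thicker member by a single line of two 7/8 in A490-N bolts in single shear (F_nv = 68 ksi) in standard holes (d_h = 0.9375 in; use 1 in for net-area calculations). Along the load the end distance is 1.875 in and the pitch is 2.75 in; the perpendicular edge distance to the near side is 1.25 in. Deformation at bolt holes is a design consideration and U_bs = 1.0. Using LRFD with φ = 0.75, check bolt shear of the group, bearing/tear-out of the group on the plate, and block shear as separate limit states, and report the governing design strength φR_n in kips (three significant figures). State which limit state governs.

Bolt shear: A_b = π·0.875²/4 = 0.6013 in²; R_n = 68 × 0.6013 × 2 × 1 = 81.78 kips → 0.75 × 81.78 = 61.3 kips.
Bearing: edge l_c = 1.406, r_n = 29.53 kips; interior l_c = 1.812, r_n = 36.75 kips; R_n = 29.53 + 1·36.75 = 66.28 kips → 49.7 kips.
Block shear: A_gv = 1.156, A_nv = 0.7812, A_nt = 0.1875 in²; R_n = min(0.6F_uA_nv, 0.6F_yA_gv) + U_bs·F_u·A_nt = 45.94 kips → 34.5 kips.
Block shear governs: 34.5 kips.

34.5 kips (block shear governs)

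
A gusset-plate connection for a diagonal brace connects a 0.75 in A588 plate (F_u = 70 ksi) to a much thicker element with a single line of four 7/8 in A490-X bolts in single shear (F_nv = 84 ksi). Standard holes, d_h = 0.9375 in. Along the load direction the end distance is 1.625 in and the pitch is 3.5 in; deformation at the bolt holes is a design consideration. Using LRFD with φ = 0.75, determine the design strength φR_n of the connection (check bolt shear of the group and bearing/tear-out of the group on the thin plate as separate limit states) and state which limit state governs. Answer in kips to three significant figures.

Bolt shear: A_b = π·0.875²/4 = 0.6013 in²; R_n = 84 × 0.6013 × 4 × 1 = 202 kips → 0.75 × 202 = 152 kips.
Bearing (1.2 l_c t F_u ≤ 2.4 d t F_u): upper limit = 2.4·0.875·0.75·70 = 110.3 kips.
  Edge l_c = 1.625 − 0.9375/2 = 1.156 → r_n = 72.84 kips; interior l_c = 3.5 − 0.9375 = 2.562 → r_n = 110.3 kips.
  R_n,bearing = 1·72.84 + 3·110.3 = 403.6 kips → 0.75 × 403.6 = 303 kips.
Bolt shear governs: 152 kips.

152 kips (bolt shear governs)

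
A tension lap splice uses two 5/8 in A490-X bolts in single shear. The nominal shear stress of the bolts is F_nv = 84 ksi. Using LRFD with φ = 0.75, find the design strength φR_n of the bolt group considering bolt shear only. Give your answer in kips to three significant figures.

A_b = π × 0.625² / 4 = 0.3068 in².
R_n = F_nv · A_b · n · n_s = 84 × 0.3068 × 2 × 1 = 51.54 kips.
Design strength φR_n = 0.75 × 51.54 = 38.7 kips.

38.7 kips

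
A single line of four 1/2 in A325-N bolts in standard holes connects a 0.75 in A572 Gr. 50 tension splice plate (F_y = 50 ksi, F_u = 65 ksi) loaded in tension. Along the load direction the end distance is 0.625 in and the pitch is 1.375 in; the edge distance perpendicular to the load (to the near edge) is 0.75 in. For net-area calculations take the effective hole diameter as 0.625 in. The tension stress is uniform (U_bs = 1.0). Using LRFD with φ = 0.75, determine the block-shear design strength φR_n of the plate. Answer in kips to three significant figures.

Shear plane L_v = 0.625 + 3·1.375 = 4.75 in; A_gv = 4.75 × 0.75 = 3.562 in².
A_nv = (4.75 − 3.5·0.625) × 0.75 = 1.922 in².
A_nt = (0.75 − 0.5·0.625) × 0.75 = 0.3281 in².
0.6 F_u A_nv = 74.95 kips; 0.6 F_y A_gv = 106.9 kips → shear rupture governs the shear term.
R_n = 74.95 + 1.0 × 65 × 0.3281 = 96.28 kips.
Design strength φR_n = 0.75 × 96.28 = 72.2 kips.

72.2 kips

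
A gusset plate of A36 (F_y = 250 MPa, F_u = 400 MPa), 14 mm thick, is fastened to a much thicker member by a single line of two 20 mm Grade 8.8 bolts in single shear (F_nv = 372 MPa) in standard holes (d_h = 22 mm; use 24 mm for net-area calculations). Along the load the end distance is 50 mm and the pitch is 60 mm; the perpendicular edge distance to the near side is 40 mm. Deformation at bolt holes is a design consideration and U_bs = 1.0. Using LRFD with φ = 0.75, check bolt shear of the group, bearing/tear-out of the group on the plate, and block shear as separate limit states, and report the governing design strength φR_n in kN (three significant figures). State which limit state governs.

Bolt shear: A_b = π·20²/4 = 314.2 mm²; R_n = 372 × 314.2 × 2 × 1 / 1000 = 233.7 kN → 0.75 × 233.7 = 175 kN.
Bearing: edge l_c = 39, r_n = 262.1 kN; interior l_c = 38, r_n = 255.4 kN; R_n = 262.1 + 1·255.4 = 517.4 kN → 388 kN.
Block shear: A_gv = 1540, A_nv = 1036, A_nt = 392 mm²; R_n = min(0.6F_uA_nv, 0.6F_yA_gv) + U_bs·F_u·A_nt = 387.8 kN → 291 kN.
Bolt shear governs: 175 kN.

175 kN (bolt shear governs)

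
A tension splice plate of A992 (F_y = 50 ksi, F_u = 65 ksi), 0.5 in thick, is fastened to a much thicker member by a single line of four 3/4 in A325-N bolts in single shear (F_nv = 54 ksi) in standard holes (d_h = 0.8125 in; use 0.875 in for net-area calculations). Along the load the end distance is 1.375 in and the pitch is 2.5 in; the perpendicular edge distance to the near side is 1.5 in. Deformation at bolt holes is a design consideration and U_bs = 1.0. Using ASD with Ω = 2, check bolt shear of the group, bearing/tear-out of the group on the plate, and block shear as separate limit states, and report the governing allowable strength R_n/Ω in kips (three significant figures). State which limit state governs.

47.7 kips (bolt shear governs)

Bolt shear: A_b = π·0.75²/4 = 0.4418 in²; R_n = 54 × 0.4418 × 4 × 1 = 95.43 kips → 95.43 / 2 = 47.7 kips.
Bearing: edge l_c = 0.9688, r_n = 37.78 kips; interior l_c = 1.688, r_n = 58.5 kips; R_n = 37.78 + 3·58.5 = 213.3 kips → 107 kips.
Block shear: A_gv = 4.438, A_nv = 2.906, A_nt = 0.5312 in²; R_n = min(0.6F_uA_nv, 0.6F_yA_gv) + U_bs·F_u·A_nt = 147.9 kips → 73.9 kips.
Bolt shear governs: 47.7 kips.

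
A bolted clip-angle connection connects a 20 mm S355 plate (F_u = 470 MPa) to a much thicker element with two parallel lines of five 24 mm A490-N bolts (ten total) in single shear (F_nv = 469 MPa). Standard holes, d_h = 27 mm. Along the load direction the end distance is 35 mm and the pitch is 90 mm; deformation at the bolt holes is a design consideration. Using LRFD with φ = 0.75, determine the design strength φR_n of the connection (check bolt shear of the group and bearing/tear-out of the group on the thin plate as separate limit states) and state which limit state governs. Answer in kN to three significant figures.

1590 kN (bolt shear governs)

Bolt shear: A_b = π·24²/4 = 452.4 mm²; R_n = 469 × 452.4 × 10 × 1 / 1000 = 2122 kN → 0.75 × 2122 = 1590 kN.
Bearing (1.2 l_c t F_u ≤ 2.4 d t F_u): upper limit = 2.4·24·20·470 / 1000 = 541.4 kN.
  Edge l_c = 35 − 27/2 = 21.5 → r_n = 242.5 kN; interior l_c = 90 − 27 = 63 → r_n = 541.4 kN.
  R_n,bearing = 2·242.5 + 8·541.4 = 4817 kN → 0.75 × 4817 = 3610 kN.
Bolt shear governs: 1590 kN.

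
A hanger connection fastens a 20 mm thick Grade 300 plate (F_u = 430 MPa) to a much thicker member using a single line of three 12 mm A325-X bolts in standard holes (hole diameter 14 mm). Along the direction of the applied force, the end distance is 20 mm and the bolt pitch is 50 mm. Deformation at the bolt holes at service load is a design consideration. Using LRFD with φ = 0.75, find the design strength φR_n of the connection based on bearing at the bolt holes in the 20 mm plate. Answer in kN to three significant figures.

472 kN

Per bolt r_n = 1.2 l_c t F_u ≤ 2.4 d t F_u; upper limit = 2.4 × 12 × 20 × 430 / 1000 = 247.7 kN.
Edge bolt: l_c = 20 − 14/2 = 13 mm → 1.2 × 13 × 20 × 430 / 1000 = 134.2 → r_n = 134.2 kN.
Interior bolts: l_c = 50 − 14 = 36 mm → 1.2 × 36 × 20 × 430 / 1000 = 371.5 → r_n = 247.7 kN.
R_n = 1 × 134.2 + 2 × 247.7 = 629.5 kN.
Design strength φR_n = 0.75 × 629.5 = 472 kN.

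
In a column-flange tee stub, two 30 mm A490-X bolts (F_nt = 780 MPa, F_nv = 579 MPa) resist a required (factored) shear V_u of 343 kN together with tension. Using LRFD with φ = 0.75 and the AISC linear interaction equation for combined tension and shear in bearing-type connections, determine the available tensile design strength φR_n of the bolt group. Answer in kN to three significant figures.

A_b = π·30²/4 = 706.9 mm²; f_rv = 343 × 1000 / (2 × 706.9) = 242.6 MPa.
F'_nt = 1.3 F_nt − (F_nt / φF_nv) f_rv = 1.3·780 − (780/(0.75·579))·242.6 = 578.2 MPa, capped at F_nt → F'_nt = 578.2 MPa.
R_n = F'_nt · A_b · n = 578.2 × 706.9 × 2 / 1000 = 817.4 kN.
Design strength φR_n = 0.75 × 817.4 = 613 kN.

613 kN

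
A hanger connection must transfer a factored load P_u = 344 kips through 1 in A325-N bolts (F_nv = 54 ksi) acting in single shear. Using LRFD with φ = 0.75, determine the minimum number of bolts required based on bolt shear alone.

A_b = π·1²/4 = 0.7854 in².
Per-bolt design strength φR_n = 0.75 × 54 × 0.7854 × 1 = 31.81 kips.
n ≥ 344 / 31.81 = 10.81 → use 11 bolts.

11 bolts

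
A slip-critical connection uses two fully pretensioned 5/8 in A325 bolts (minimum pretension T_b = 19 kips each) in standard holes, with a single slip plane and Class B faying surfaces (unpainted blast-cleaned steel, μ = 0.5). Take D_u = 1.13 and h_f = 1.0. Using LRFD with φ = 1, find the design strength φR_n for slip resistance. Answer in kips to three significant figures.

21.5 kips

R_n = μ · D_u · h_f · T_b · n_s · n_b = 0.5 × 1.13 × 1.0 × 19 × 1 × 2 = 21.47 kips.
Design strength φR_n = 1 × 21.47 = 21.5 kips.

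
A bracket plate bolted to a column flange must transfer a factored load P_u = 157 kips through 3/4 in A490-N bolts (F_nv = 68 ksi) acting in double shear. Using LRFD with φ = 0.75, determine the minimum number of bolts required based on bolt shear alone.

4 bolts

A_b = π·0.75²/4 = 0.4418 in².
Per-bolt design strength φR_n = 0.75 × 68 × 0.4418 × 2 = 45.06 kips.
n ≥ 157 / 45.06 = 3.484 → use 4 bolts.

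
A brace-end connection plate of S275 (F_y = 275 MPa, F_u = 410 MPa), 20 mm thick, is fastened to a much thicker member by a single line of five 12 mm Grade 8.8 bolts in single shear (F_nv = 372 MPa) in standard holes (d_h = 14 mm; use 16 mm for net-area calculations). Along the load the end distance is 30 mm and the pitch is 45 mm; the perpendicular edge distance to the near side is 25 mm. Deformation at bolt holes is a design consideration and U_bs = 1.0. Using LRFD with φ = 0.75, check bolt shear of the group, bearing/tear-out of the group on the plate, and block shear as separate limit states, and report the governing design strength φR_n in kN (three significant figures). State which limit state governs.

Bolt shear: A_b = π·12²/4 = 113.1 mm²; R_n = 372 × 113.1 × 5 × 1 / 1000 = 210.4 kN → 0.75 × 210.4 = 158 kN.
Bearing: edge l_c = 23, r_n = 226.3 kN; interior l_c = 31, r_n = 236.2 kN; R_n = 226.3 + 4·236.2 = 1171 kN → 878 kN.
Block shear: A_gv = 4200, A_nv = 2760, A_nt = 340 mm²; R_n = min(0.6F_uA_nv, 0.6F_yA_gv) + U_bs·F_u·A_nt = 818.4 kN → 614 kN.
Bolt shear governs: 158 kN.

158 kN (bolt shear governs)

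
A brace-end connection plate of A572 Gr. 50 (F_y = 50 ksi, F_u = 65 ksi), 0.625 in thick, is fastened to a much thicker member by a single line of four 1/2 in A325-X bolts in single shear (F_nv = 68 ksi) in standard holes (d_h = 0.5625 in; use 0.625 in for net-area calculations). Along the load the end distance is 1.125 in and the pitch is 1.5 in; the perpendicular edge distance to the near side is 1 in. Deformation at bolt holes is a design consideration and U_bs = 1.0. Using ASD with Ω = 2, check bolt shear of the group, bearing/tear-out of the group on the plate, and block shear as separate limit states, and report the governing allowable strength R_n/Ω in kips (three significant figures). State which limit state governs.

Bolt shear: A_b = π·0.5²/4 = 0.1963 in²; R_n = 68 × 0.1963 × 4 × 1 = 53.41 kips → 53.41 / 2 = 26.7 kips.
Bearing: edge l_c = 0.8438, r_n = 41.13 kips; interior l_c = 0.9375, r_n = 45.7 kips; R_n = 41.13 + 3·45.7 = 178.2 kips → 89.1 kips.
Block shear: A_gv = 3.516, A_nv = 2.148, A_nt = 0.4297 in²; R_n = min(0.6F_uA_nv, 0.6F_yA_gv) + U_bs·F_u·A_nt = 111.7 kips → 55.9 kips.
Bolt shear governs: 26.7 kips.

26.7 kips (bolt shear governs)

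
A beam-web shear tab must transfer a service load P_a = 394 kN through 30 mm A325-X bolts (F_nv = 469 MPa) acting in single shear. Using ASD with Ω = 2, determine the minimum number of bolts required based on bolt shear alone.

3 bolts

A_b = π·30²/4 = 706.9 mm².
Per-bolt allowable strength R_n/Ω = 469 × 706.9 × 1 / 1000 / 2 = 165.8 kN.
n ≥ 394 / 165.8 = 2.377 → use 3 bolts.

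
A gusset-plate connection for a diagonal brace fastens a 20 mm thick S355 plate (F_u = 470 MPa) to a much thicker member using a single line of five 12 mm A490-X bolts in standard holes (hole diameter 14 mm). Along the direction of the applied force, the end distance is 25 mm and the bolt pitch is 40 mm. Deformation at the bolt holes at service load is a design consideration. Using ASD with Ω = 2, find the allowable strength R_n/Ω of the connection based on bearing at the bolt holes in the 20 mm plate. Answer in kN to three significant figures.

Per bolt r_n = 1.2 l_c t F_u ≤ 2.4 d t F_u; upper limit = 2.4 × 12 × 20 × 470 / 1000 = 270.7 kN.
Edge bolt: l_c = 25 − 14/2 = 18 mm → 1.2 × 18 × 20 × 470 / 1000 = 203 → r_n = 203 kN.
Interior bolts: l_c = 40 − 14 = 26 mm → 1.2 × 26 × 20 × 470 / 1000 = 293.3 → r_n = 270.7 kN.
R_n = 1 × 203 + 4 × 270.7 = 1286 kN.
Allowable strength R_n/Ω = 1286 / 2 = 643 kN.

643 kN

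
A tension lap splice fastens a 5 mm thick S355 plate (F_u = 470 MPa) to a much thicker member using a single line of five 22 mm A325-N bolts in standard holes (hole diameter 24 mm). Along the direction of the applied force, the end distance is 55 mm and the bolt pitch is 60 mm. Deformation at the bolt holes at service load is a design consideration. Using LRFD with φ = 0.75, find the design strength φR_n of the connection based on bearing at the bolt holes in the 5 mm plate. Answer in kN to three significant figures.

Per bolt r_n = 1.2 l_c t F_u ≤ 2.4 d t F_u; upper limit = 2.4 × 22 × 5 × 470 / 1000 = 124.1 kN.
Edge bolt: l_c = 55 − 24/2 = 43 mm → 1.2 × 43 × 5 × 470 / 1000 = 121.3 → r_n = 121.3 kN.
Interior bolts: l_c = 60 − 24 = 36 mm → 1.2 × 36 × 5 × 470 / 1000 = 101.5 → r_n = 101.5 kN.
R_n = 1 × 121.3 + 4 × 101.5 = 527.3 kN.
Design strength φR_n = 0.75 × 527.3 = 396 kN.

396 kN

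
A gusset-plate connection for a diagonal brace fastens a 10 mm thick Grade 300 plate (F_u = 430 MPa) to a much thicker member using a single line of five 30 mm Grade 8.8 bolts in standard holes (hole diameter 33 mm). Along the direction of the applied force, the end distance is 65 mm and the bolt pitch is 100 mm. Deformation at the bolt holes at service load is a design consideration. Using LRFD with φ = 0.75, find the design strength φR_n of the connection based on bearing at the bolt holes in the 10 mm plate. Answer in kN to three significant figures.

1120 kN

Per bolt r_n = 1.2 l_c t F_u ≤ 2.4 d t F_u; upper limit = 2.4 × 30 × 10 × 430 / 1000 = 309.6 kN.
Edge bolt: l_c = 65 − 33/2 = 48.5 mm → 1.2 × 48.5 × 10 × 430 / 1000 = 250.3 → r_n = 250.3 kN.
Interior bolts: l_c = 100 − 33 = 67 mm → 1.2 × 67 × 10 × 430 / 1000 = 345.7 → r_n = 309.6 kN.
R_n = 1 × 250.3 + 4 × 309.6 = 1489 kN.
Design strength φR_n = 0.75 × 1489 = 1120 kN.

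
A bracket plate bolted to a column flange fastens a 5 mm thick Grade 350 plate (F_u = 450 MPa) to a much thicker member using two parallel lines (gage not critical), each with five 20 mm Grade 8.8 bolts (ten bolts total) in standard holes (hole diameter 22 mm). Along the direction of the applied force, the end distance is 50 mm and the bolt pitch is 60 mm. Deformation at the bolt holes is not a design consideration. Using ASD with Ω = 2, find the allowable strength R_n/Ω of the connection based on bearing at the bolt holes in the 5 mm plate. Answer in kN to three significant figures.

645 kN

Per bolt r_n = 1.5 l_c t F_u ≤ 3.0 d t F_u; upper limit = 3.0 × 20 × 5 × 450 / 1000 = 135 kN.
Edge bolt: l_c = 50 − 22/2 = 39 mm → 1.5 × 39 × 5 × 450 / 1000 = 131.6 → r_n = 131.6 kN.
Interior bolts: l_c = 60 − 22 = 38 mm → 1.5 × 38 × 5 × 450 / 1000 = 128.2 → r_n = 128.2 kN.
R_n = 2 × 131.6 + 8 × 128.2 = 1289 kN.
Allowable strength R_n/Ω = 1289 / 2 = 645 kN.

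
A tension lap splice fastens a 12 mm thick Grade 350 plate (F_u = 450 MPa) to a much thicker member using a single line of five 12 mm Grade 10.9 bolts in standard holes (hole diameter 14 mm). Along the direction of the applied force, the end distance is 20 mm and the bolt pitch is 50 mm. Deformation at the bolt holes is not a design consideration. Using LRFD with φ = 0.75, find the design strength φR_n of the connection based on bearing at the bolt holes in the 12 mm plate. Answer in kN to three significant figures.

Per bolt r_n = 1.5 l_c t F_u ≤ 3.0 d t F_u; upper limit = 3.0 × 12 × 12 × 450 / 1000 = 194.4 kN.
Edge bolt: l_c = 20 − 14/2 = 13 mm → 1.5 × 13 × 12 × 450 / 1000 = 105.3 → r_n = 105.3 kN.
Interior bolts: l_c = 50 − 14 = 36 mm → 1.5 × 36 × 12 × 450 / 1000 = 291.6 → r_n = 194.4 kN.
R_n = 1 × 105.3 + 4 × 194.4 = 882.9 kN.
Design strength φR_n = 0.75 × 882.9 = 662 kN.

662 kN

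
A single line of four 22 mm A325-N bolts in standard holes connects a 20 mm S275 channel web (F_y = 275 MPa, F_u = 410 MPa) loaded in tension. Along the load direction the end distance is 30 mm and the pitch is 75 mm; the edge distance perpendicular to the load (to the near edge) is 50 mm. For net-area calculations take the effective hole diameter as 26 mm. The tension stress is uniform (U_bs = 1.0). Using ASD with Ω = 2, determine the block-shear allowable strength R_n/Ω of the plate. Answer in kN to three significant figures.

Shear plane L_v = 30 + 3·75 = 255 mm; A_gv = 255 × 20 = 5100 mm².
A_nv = (255 − 3.5·26) × 20 = 3280 mm².
A_nt = (50 − 0.5·26) × 20 = 740 mm².
0.6 F_u A_nv = 806.9 kN; 0.6 F_y A_gv = 841.5 kN → shear rupture governs the shear term.
R_n = 806.9 + 1.0 × 410 × 740 / 1000 = 1110 kN.
Allowable strength R_n/Ω = 1110 / 2 = 555 kN.

555 kN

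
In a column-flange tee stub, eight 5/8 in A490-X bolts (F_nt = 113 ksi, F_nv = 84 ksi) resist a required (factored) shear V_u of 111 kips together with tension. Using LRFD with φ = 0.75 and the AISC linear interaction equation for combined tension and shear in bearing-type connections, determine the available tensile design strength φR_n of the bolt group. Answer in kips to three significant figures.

121 kips

A_b = π·0.625²/4 = 0.3068 in²; f_rv = 111 / (8 × 0.3068) = 45.23 ksi.
F'_nt = 1.3 F_nt − (F_nt / φF_nv) f_rv = 1.3·113 − (113/(0.75·84))·45.23 = 65.78 ksi, capped at F_nt → F'_nt = 65.78 ksi.
R_n = F'_nt · A_b · n = 65.78 × 0.3068 × 8 = 161.5 kips.
Design strength φR_n = 0.75 × 161.5 = 121 kips.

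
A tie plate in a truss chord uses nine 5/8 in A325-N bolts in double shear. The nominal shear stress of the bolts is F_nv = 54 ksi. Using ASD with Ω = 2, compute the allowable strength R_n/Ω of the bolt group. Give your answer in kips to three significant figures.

149 kips

A_b = π × 0.625² / 4 = 0.3068 in².
R_n = F_nv · A_b · n · n_s = 54 × 0.3068 × 9 × 2 = 298.2 kips.
Allowable strength R_n/Ω = 298.2 / 2 = 149 kips.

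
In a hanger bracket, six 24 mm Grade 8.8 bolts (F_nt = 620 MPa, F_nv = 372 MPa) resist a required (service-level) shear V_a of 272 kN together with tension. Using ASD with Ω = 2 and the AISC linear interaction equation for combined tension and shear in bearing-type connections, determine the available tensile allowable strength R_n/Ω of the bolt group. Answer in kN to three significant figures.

A_b = π·24²/4 = 452.4 mm²; f_rv = 272 × 1000 / (6 × 452.4) = 100.2 MPa.
F'_nt = 1.3 F_nt − (Ω F_nt / F_nv) f_rv = 1.3·620 − (2·620/372)·100.2 = 472 MPa, capped at F_nt → F'_nt = 472 MPa.
R_n = F'_nt · A_b · n = 472 × 452.4 × 6 / 1000 = 1281 kN.
Allowable strength R_n/Ω = 1281 / 2 = 641 kN.

641 kN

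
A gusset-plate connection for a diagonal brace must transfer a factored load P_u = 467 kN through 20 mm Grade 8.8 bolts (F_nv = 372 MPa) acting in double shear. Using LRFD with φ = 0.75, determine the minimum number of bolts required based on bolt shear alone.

A_b = π·20²/4 = 314.2 mm².
Per-bolt design strength φR_n = 0.75 × 372 × 314.2 × 2 / 1000 = 175.3 kN.
n ≥ 467 / 175.3 = 2.664 → use 3 bolts.

3 bolts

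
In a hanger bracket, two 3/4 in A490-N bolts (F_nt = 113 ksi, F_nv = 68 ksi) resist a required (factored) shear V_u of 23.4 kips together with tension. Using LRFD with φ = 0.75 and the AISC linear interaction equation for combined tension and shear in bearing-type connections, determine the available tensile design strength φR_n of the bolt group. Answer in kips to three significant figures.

58.5 kips

A_b = π·0.75²/4 = 0.4418 in²; f_rv = 23.4 / (2 × 0.4418) = 26.48 ksi.
F'_nt = 1.3 F_nt − (F_nt / φF_nv) f_rv = 1.3·113 − (113/(0.75·68))·26.48 = 88.22 ksi, capped at F_nt → F'_nt = 88.22 ksi.
R_n = F'_nt · A_b · n = 88.22 × 0.4418 × 2 = 77.95 kips.
Design strength φR_n = 0.75 × 77.95 = 58.5 kips.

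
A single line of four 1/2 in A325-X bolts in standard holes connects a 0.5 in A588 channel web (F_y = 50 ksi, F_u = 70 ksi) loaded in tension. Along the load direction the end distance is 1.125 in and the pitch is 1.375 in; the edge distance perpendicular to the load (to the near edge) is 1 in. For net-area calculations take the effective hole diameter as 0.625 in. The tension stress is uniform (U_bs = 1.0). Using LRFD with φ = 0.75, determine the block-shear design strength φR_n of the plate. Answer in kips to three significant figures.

66.3 kips

Shear plane L_v = 1.125 + 3·1.375 = 5.25 in; A_gv = 5.25 × 0.5 = 2.625 in².
A_nv = (5.25 − 3.5·0.625) × 0.5 = 1.531 in².
A_nt = (1 − 0.5·0.625) × 0.5 = 0.3438 in².
0.6 F_u A_nv = 64.31 kips; 0.6 F_y A_gv = 78.75 kips → shear rupture governs the shear term.
R_n = 64.31 + 1.0 × 70 × 0.3438 = 88.38 kips.
Design strength φR_n = 0.75 × 88.38 = 66.3 kips.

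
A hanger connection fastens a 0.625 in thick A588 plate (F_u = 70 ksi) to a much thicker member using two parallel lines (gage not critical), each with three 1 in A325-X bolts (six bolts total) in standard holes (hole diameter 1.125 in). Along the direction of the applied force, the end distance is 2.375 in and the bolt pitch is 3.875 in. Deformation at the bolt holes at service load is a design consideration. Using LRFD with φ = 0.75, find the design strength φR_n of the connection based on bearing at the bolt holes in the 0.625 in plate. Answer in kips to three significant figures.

458 kips

Per bolt r_n = 1.2 l_c t F_u ≤ 2.4 d t F_u; upper limit = 2.4 × 1 × 0.625 × 70 = 105 kips.
Edge bolt: l_c = 2.375 − 1.125/2 = 1.812 in → 1.2 × 1.812 × 0.625 × 70 = 95.16 → r_n = 95.16 kips.
Interior bolts: l_c = 3.875 − 1.125 = 2.75 in → 1.2 × 2.75 × 0.625 × 70 = 144.4 → r_n = 105 kips.
R_n = 2 × 95.16 + 4 × 105 = 610.3 kips.
Design strength φR_n = 0.75 × 610.3 = 458 kips.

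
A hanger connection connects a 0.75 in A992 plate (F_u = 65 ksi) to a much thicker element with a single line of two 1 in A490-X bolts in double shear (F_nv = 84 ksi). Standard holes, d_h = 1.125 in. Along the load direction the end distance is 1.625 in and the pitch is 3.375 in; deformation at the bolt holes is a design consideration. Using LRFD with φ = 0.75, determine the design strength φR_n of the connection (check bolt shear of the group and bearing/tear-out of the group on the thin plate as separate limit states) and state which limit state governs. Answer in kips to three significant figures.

Bolt shear: A_b = π·1²/4 = 0.7854 in²; R_n = 84 × 0.7854 × 2 × 2 = 263.9 kips → 0.75 × 263.9 = 198 kips.
Bearing (1.2 l_c t F_u ≤ 2.4 d t F_u): upper limit = 2.4·1·0.75·65 = 117 kips.
  Edge l_c = 1.625 − 1.125/2 = 1.062 → r_n = 62.16 kips; interior l_c = 3.375 − 1.125 = 2.25 → r_n = 117 kips.
  R_n,bearing = 1·62.16 + 1·117 = 179.2 kips → 0.75 × 179.2 = 134 kips.
Bearing governs: 134 kips.

134 kips (bearing governs)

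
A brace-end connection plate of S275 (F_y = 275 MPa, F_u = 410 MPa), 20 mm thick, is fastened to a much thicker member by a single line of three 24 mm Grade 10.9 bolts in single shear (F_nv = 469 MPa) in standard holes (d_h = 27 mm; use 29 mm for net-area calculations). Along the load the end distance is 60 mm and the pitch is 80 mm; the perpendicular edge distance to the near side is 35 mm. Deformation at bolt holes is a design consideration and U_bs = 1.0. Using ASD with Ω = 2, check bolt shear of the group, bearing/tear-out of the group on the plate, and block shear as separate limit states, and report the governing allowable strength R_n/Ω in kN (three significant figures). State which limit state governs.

Bolt shear: A_b = π·24²/4 = 452.4 mm²; R_n = 469 × 452.4 × 3 × 1 / 1000 = 636.5 kN → 636.5 / 2 = 318 kN.
Bearing: edge l_c = 46.5, r_n = 457.6 kN; interior l_c = 53, r_n = 472.3 kN; R_n = 457.6 + 2·472.3 = 1402 kN → 701 kN.
Block shear: A_gv = 4400, A_nv = 2950, A_nt = 410 mm²; R_n = min(0.6F_uA_nv, 0.6F_yA_gv) + U_bs·F_u·A_nt = 893.8 kN → 447 kN.
Bolt shear governs: 318 kN.

318 kN (bolt shear governs)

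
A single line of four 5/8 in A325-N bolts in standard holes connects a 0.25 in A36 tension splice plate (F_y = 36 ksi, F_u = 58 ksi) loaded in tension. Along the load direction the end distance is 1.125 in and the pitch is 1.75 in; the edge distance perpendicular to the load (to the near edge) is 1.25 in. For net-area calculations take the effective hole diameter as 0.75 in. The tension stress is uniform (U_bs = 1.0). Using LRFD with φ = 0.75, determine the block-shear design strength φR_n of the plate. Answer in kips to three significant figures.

Shear plane L_v = 1.125 + 3·1.75 = 6.375 in; A_gv = 6.375 × 0.25 = 1.594 in².
A_nv = (6.375 − 3.5·0.75) × 0.25 = 0.9375 in².
A_nt = (1.25 − 0.5·0.75) × 0.25 = 0.2188 in².
0.6 F_u A_nv = 32.62 kips; 0.6 F_y A_gv = 34.42 kips → shear rupture governs the shear term.
R_n = 32.62 + 1.0 × 58 × 0.2188 = 45.31 kips.
Design strength φR_n = 0.75 × 45.31 = 34 kips.

34 kips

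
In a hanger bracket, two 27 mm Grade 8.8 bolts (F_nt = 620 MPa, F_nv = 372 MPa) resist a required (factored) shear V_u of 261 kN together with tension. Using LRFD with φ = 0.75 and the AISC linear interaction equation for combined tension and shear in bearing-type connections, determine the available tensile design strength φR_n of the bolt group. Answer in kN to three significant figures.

A_b = π·27²/4 = 572.6 mm²; f_rv = 261 × 1000 / (2 × 572.6) = 227.9 MPa.
F'_nt = 1.3 F_nt − (F_nt / φF_nv) f_rv = 1.3·620 − (620/(0.75·372))·227.9 = 299.5 MPa, capped at F_nt → F'_nt = 299.5 MPa.
R_n = F'_nt · A_b · n = 299.5 × 572.6 × 2 / 1000 = 343 kN.
Design strength φR_n = 0.75 × 343 = 257 kN.

257 kN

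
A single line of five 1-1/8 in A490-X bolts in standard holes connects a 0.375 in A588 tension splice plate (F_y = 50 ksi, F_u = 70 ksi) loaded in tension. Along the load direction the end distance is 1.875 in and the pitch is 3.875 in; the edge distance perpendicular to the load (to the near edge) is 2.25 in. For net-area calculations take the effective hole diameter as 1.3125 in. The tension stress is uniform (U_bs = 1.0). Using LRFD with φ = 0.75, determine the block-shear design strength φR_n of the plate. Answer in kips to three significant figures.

167 kips

Shear plane L_v = 1.875 + 4·3.875 = 17.38 in; A_gv = 17.38 × 0.375 = 6.516 in².
A_nv = (17.38 − 4.5·1.3125) × 0.375 = 4.301 in².
A_nt = (2.25 − 0.5·1.3125) × 0.375 = 0.5977 in².
0.6 F_u A_nv = 180.6 kips; 0.6 F_y A_gv = 195.5 kips → shear rupture governs the shear term.
R_n = 180.6 + 1.0 × 70 × 0.5977 = 222.5 kips.
Design strength φR_n = 0.75 × 222.5 = 167 kips.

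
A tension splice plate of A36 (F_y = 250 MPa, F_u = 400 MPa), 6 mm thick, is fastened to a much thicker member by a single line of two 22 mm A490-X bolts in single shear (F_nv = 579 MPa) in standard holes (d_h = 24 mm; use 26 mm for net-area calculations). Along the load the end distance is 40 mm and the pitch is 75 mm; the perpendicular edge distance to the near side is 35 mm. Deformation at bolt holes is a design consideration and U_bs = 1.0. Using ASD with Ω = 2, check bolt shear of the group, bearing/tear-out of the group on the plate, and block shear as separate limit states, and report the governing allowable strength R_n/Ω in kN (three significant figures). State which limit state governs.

78.2 kN (block shear governs)

Bolt shear: A_b = π·22²/4 = 380.1 mm²; R_n = 579 × 380.1 × 2 × 1 / 1000 = 440.2 kN → 440.2 / 2 = 220 kN.
Bearing: edge l_c = 28, r_n = 80.64 kN; interior l_c = 51, r_n = 126.7 kN; R_n = 80.64 + 1·126.7 = 207.4 kN → 104 kN.
Block shear: A_gv = 690, A_nv = 456, A_nt = 132 mm²; R_n = min(0.6F_uA_nv, 0.6F_yA_gv) + U_bs·F_u·A_nt = 156.3 kN → 78.2 kN.
Block shear governs: 78.2 kN.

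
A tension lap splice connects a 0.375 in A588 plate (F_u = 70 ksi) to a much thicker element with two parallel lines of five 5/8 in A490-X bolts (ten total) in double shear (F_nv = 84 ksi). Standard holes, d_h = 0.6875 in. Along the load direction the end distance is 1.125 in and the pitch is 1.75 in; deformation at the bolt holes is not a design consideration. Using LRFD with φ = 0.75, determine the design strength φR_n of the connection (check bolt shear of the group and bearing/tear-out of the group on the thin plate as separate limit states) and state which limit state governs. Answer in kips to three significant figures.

297 kips (bearing governs)

Bolt shear: A_b = π·0.625²/4 = 0.3068 in²; R_n = 84 × 0.3068 × 10 × 2 = 515.4 kips → 0.75 × 515.4 = 387 kips.
Bearing (1.5 l_c t F_u ≤ 3.0 d t F_u): upper limit = 3.0·0.625·0.375·70 = 49.22 kips.
  Edge l_c = 1.125 − 0.6875/2 = 0.7812 → r_n = 30.76 kips; interior l_c = 1.75 − 0.6875 = 1.062 → r_n = 41.84 kips.
  R_n,bearing = 2·30.76 + 8·41.84 = 396.2 kips → 0.75 × 396.2 = 297 kips.
Bearing governs: 297 kips.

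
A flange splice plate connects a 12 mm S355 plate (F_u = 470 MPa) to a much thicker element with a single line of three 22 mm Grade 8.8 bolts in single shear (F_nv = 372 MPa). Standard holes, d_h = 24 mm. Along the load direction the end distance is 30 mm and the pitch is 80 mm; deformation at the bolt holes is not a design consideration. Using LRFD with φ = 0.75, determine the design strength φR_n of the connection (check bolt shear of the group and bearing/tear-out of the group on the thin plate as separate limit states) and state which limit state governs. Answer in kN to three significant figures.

Bolt shear: A_b = π·22²/4 = 380.1 mm²; R_n = 372 × 380.1 × 3 × 1 / 1000 = 424.2 kN → 0.75 × 424.2 = 318 kN.
Bearing (1.5 l_c t F_u ≤ 3.0 d t F_u): upper limit = 3.0·22·12·470 / 1000 = 372.2 kN.
  Edge l_c = 30 − 24/2 = 18 → r_n = 152.3 kN; interior l_c = 80 − 24 = 56 → r_n = 372.2 kN.
  R_n,bearing = 1·152.3 + 2·372.2 = 896.8 kN → 0.75 × 896.8 = 673 kN.
Bolt shear governs: 318 kN.

318 kN (bolt shear governs)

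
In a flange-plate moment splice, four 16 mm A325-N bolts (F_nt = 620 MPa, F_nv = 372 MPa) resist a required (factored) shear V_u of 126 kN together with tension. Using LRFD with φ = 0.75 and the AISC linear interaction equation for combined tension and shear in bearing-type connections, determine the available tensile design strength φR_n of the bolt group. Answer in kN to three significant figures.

276 kN

A_b = π·16²/4 = 201.1 mm²; f_rv = 126 × 1000 / (4 × 201.1) = 156.7 MPa.
F'_nt = 1.3 F_nt − (F_nt / φF_nv) f_rv = 1.3·620 − (620/(0.75·372))·156.7 = 457.8 MPa, capped at F_nt → F'_nt = 457.8 MPa.
R_n = F'_nt · A_b · n = 457.8 × 201.1 × 4 / 1000 = 368.2 kN.
Design strength φR_n = 0.75 × 368.2 = 276 kN.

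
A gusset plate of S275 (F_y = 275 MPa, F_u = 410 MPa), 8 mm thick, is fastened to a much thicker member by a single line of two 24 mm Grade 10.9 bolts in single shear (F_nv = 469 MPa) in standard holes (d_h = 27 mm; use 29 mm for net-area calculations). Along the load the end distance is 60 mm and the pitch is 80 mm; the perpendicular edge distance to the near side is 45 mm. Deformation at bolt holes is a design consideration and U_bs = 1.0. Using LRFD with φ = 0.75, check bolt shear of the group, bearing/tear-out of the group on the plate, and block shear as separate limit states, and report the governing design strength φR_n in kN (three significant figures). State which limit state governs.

Bolt shear: A_b = π·24²/4 = 452.4 mm²; R_n = 469 × 452.4 × 2 × 1 / 1000 = 424.3 kN → 0.75 × 424.3 = 318 kN.
Bearing: edge l_c = 46.5, r_n = 183 kN; interior l_c = 53, r_n = 188.9 kN; R_n = 183 + 1·188.9 = 372 kN → 279 kN.
Block shear: A_gv = 1120, A_nv = 772, A_nt = 244 mm²; R_n = min(0.6F_uA_nv, 0.6F_yA_gv) + U_bs·F_u·A_nt = 284.8 kN → 214 kN.
Block shear governs: 214 kN.

214 kN (block shear governs)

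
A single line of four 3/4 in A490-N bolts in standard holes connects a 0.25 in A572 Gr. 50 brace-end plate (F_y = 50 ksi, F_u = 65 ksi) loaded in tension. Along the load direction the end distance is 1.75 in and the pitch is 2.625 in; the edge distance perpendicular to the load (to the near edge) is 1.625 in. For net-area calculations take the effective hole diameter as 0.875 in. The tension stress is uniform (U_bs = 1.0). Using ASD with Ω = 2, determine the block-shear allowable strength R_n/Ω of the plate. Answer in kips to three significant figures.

Shear plane L_v = 1.75 + 3·2.625 = 9.625 in; A_gv = 9.625 × 0.25 = 2.406 in².
A_nv = (9.625 − 3.5·0.875) × 0.25 = 1.641 in².
A_nt = (1.625 − 0.5·0.875) × 0.25 = 0.2969 in².
0.6 F_u A_nv = 63.98 kips; 0.6 F_y A_gv = 72.19 kips → shear rupture governs the shear term.
R_n = 63.98 + 1.0 × 65 × 0.2969 = 83.28 kips.
Allowable strength R_n/Ω = 83.28 / 2 = 41.6 kips.

41.6 kips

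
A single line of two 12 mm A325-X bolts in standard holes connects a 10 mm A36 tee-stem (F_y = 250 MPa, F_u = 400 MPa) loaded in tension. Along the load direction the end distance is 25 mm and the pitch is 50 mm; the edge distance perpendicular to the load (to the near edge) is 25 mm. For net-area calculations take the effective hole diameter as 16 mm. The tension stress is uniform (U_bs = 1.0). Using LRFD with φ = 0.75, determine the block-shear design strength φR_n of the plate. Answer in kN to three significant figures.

Shear plane L_v = 25 + 1·50 = 75 mm; A_gv = 75 × 10 = 750 mm².
A_nv = (75 − 1.5·16) × 10 = 510 mm².
A_nt = (25 − 0.5·16) × 10 = 170 mm².
0.6 F_u A_nv = 122.4 kN; 0.6 F_y A_gv = 112.5 kN → shear yielding governs the shear term.
R_n = 112.5 + 1.0 × 400 × 170 / 1000 = 180.5 kN.
Design strength φR_n = 0.75 × 180.5 = 135 kN.

135 kN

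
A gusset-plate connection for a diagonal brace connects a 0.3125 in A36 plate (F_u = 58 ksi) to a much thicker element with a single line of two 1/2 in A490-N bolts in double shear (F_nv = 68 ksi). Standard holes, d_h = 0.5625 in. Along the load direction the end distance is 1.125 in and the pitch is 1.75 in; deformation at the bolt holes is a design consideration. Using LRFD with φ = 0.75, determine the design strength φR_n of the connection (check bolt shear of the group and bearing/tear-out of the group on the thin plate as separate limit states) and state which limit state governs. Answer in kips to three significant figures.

Bolt shear: A_b = π·0.5²/4 = 0.1963 in²; R_n = 68 × 0.1963 × 2 × 2 = 53.41 kips → 0.75 × 53.41 = 40.1 kips.
Bearing (1.2 l_c t F_u ≤ 2.4 d t F_u): upper limit = 2.4·0.5·0.3125·58 = 21.75 kips.
  Edge l_c = 1.125 − 0.5625/2 = 0.8438 → r_n = 18.35 kips; interior l_c = 1.75 − 0.5625 = 1.188 → r_n = 21.75 kips.
  R_n,bearing = 1·18.35 + 1·21.75 = 40.1 kips → 0.75 × 40.1 = 30.1 kips.
Bearing governs: 30.1 kips.

30.1 kips (bearing governs)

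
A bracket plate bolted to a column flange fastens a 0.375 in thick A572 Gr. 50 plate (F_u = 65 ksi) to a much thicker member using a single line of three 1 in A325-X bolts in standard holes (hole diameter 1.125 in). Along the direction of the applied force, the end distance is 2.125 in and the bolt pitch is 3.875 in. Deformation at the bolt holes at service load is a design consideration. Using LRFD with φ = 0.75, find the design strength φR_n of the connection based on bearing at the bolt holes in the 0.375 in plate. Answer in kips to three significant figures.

122 kips

Per bolt r_n = 1.2 l_c t F_u ≤ 2.4 d t F_u; upper limit = 2.4 × 1 × 0.375 × 65 = 58.5 kips.
Edge bolt: l_c = 2.125 − 1.125/2 = 1.562 in → 1.2 × 1.562 × 0.375 × 65 = 45.7 → r_n = 45.7 kips.
Interior bolts: l_c = 3.875 − 1.125 = 2.75 in → 1.2 × 2.75 × 0.375 × 65 = 80.44 → r_n = 58.5 kips.
R_n = 1 × 45.7 + 2 × 58.5 = 162.7 kips.
Design strength φR_n = 0.75 × 162.7 = 122 kips.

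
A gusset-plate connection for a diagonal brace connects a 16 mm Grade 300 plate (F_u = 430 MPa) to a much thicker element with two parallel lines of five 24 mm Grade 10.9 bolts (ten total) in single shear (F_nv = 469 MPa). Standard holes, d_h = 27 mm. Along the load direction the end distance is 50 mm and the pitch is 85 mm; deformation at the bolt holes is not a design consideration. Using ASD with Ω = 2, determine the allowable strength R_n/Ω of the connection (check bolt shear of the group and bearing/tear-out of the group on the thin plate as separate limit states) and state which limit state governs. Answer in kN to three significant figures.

1060 kN (bolt shear governs)

Bolt shear: A_b = π·24²/4 = 452.4 mm²; R_n = 469 × 452.4 × 10 × 1 / 1000 = 2122 kN → 2122 / 2 = 1060 kN.
Bearing (1.5 l_c t F_u ≤ 3.0 d t F_u): upper limit = 3.0·24·16·430 / 1000 = 495.4 kN.
  Edge l_c = 50 − 27/2 = 36.5 → r_n = 376.7 kN; interior l_c = 85 − 27 = 58 → r_n = 495.4 kN.
  R_n,bearing = 2·376.7 + 8·495.4 = 4716 kN → 4716 / 2 = 2360 kN.
Bolt shear governs: 1060 kN.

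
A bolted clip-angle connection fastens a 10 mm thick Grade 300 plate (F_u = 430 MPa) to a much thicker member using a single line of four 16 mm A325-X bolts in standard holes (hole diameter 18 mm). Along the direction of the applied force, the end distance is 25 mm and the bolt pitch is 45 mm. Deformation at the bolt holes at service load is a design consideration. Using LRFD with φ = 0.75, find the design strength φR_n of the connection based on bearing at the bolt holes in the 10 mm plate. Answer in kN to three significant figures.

Per bolt r_n = 1.2 l_c t F_u ≤ 2.4 d t F_u; upper limit = 2.4 × 16 × 10 × 430 / 1000 = 165.1 kN.
Edge bolt: l_c = 25 − 18/2 = 16 mm → 1.2 × 16 × 10 × 430 / 1000 = 82.56 → r_n = 82.56 kN.
Interior bolts: l_c = 45 − 18 = 27 mm → 1.2 × 27 × 10 × 430 / 1000 = 139.3 → r_n = 139.3 kN.
R_n = 1 × 82.56 + 3 × 139.3 = 500.5 kN.
Design strength φR_n = 0.75 × 500.5 = 375 kN.

375 kN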